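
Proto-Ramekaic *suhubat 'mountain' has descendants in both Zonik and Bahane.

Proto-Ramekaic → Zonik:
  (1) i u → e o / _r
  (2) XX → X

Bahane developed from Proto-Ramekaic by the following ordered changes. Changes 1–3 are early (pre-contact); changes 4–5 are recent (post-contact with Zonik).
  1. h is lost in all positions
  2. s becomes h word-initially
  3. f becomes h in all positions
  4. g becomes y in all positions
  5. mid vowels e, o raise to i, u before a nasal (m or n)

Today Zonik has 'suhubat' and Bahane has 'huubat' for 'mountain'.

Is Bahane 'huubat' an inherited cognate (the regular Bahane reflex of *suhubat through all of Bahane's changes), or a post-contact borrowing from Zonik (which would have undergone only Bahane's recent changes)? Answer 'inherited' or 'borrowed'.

If inherited, *suhubat would pass through all of Bahane's changes:
Bahane: start from *suhubat.
  rule 1 (h-loss): suhubat → suubat
  rule 2 (debuccalisation): suubat → huubat
  rule 3: no change — huubat
  rule 4: no change — huubat
  rule 5: no change — huubat
  ⇒ Bahane huubat
If borrowed from Zonik 'suhubat' after the early changes, it would undergo only the recent ones:
  rule 4 (unconditioned shift): no change (suhubat)
  rule 5 (pre-nasal raising): no change (suhubat)
  ⇒ as a loan: suhubat
Bahane 'huubat' matches the inherited outcome exactly, so it is an inherited cognate, not a loan.

inherited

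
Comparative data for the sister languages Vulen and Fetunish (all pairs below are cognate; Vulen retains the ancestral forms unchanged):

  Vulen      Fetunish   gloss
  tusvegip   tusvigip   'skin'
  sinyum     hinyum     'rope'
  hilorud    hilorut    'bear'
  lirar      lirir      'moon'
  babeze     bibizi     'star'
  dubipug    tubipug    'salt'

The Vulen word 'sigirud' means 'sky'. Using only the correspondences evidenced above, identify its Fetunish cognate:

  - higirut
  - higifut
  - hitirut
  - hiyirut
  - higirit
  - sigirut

higirut

sinyum ~ hinyum — Vulen s corresponds to Fetunish h word-initially before a front vowel.
hilorud ~ hilorut — Vulen d corresponds to Fetunish t word-finally.
Applying these to Vulen 'sigirud':
  sigirud → higirud   (s→h word-initially before a front vowel)
  higirud → higirut   (d→t word-finally)
So the Fetunish cognate is 'higirut'.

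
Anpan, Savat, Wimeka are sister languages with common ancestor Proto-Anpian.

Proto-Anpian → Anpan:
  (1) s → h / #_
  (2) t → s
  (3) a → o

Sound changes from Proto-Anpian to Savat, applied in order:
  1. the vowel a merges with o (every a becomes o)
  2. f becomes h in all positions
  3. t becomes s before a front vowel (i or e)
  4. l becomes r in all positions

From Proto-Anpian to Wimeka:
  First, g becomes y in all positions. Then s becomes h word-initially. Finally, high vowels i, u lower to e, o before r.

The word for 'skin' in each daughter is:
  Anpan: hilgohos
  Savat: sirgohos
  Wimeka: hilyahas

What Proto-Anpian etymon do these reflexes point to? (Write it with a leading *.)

*silgahas

Position 5: Anpan has o, Savat has o, Wimeka has a. Wimeka preserves a here (none of its changes turn any other segment into a), so the proto-segment is *a.
Position 7: Anpan has o, Savat has o, Wimeka has a. Wimeka preserves a here (none of its changes turn any other segment into a), so the proto-segment is *a.
This points to *silgahas. Verify forward in each daughter:
Anpan: *silgahas
  silgahas → hilgahas   [debuccalisation]
  hilgahas (rule 2 does not apply)
  hilgahas → hilgohos   [vowel merger]
  giving Anpan hilgohos.
Savat: *silgahas > silgohos > sirgohos  (by vowel merger, unconditioned shift)
Wimeka: start from *silgahas.
  rule 1 (unconditioned shift): silgahas → silyahas
  rule 2 (debuccalisation): silyahas → hilyahas
  rule 3: no change — hilyahas
  ⇒ Wimeka hilyahas
No other proto-form is consistent with every reflex, so the reconstruction is *silgahas.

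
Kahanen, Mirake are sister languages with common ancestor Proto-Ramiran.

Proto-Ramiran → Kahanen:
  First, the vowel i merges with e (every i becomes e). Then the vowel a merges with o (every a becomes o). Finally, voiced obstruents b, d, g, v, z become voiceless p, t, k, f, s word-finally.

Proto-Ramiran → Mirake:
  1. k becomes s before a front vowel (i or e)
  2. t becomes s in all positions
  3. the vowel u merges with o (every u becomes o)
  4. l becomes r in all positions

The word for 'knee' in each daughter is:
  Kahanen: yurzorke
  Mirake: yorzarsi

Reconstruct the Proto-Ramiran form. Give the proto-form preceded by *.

*yurzarki

Position 8: Kahanen has e, Mirake has i. Mirake preserves i here (none of its changes turn any other segment into i), so the proto-segment is *i.
Position 7: Kahanen has k, Mirake has s. Taking the neighbouring segments as reconstructed: Kahanen k can only go back to *k; Mirake s could go back to *t or *k or *s — the one source consistent with every daughter is *k.
This points to *yurzarki. Verify forward in each daughter:
Kahanen: *yurzarki
  yurzarki → yurzarke   [vowel merger]
  yurzarke → yurzorke   [vowel merger]
  yurzorke (rule 3 does not apply)
  giving Kahanen yurzorke.
Mirake: start from *yurzarki.
  rule 1 (palatalisation): yurzarki → yurzarsi
  rule 2: no change — yurzarsi
  rule 3 (vowel merger): yurzarsi → yorzarsi
  rule 4: no change — yorzarsi
  ⇒ Mirake yorzarsi
*yurzarki is the unique common source.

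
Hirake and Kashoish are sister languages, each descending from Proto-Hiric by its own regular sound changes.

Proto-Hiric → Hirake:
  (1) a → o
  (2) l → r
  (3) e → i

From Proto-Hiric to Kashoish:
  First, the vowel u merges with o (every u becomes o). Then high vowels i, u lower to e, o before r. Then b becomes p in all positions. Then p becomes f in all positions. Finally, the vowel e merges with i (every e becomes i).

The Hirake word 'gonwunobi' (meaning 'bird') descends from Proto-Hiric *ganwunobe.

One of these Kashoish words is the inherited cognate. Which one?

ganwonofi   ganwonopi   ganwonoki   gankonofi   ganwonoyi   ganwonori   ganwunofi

Kashoish: start from *ganwunobe.
  rule 1 (vowel merger): ganwunobe → ganwonobe
  rule 2: no change — ganwonobe
  rule 3 (unconditioned shift): ganwonobe → ganwonope
  rule 4 (unconditioned shift): ganwonope → ganwonofe
  rule 5 (vowel merger): ganwonofe → ganwonofi
  ⇒ Kashoish ganwonofi
Only 'ganwonofi' matches the regular Kashoish development of *ganwunobe.

ganwonofi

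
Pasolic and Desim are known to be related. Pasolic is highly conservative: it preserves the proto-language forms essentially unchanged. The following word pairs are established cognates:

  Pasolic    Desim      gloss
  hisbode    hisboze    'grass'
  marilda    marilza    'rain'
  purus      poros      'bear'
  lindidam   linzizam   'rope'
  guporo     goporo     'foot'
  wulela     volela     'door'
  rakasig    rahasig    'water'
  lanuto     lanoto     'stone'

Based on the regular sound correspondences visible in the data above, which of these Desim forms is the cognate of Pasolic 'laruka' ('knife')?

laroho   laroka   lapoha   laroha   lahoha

purus ~ poros, wulela ~ volela — Pasolic u corresponds to Desim o after a consonant, before a consonant other than r, m, n, p, b, f, v.
rakasig ~ rahasig — Pasolic k corresponds to Desim h between vowels (before a back vowel).
Applying these to Pasolic 'laruka':
  laruka → laroka   (u→o after a consonant, before a consonant other than r, m, n, p, b, f, v)
  laroka → laroha   (k→h between vowels (before a back vowel))
So the Desim cognate is 'laroha'.

laroha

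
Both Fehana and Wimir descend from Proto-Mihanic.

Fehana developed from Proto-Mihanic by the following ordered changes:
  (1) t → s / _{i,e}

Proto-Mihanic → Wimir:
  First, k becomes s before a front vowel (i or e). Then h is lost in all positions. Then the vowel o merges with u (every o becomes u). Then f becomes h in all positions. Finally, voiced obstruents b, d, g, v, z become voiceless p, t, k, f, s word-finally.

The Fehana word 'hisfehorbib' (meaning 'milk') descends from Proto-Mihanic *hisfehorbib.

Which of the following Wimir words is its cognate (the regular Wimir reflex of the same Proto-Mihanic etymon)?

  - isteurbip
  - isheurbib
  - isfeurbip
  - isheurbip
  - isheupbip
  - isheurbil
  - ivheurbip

isheurbip

Wimir: *hisfehorbib
  hisfehorbib (rule 1 does not apply)
  hisfehorbib → isfeorbib   [h-loss]
  isfeorbib → isfeurbib   [vowel merger]
  isfeurbib → isheurbib   [unconditioned shift]
  isheurbib → isheurbip   [final devoicing]
  giving Wimir isheurbip.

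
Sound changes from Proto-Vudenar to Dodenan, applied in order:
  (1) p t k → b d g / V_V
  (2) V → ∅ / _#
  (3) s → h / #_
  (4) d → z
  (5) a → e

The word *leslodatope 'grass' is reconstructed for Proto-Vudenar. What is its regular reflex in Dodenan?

Dodenan: *leslodatope
  leslodatope → leslodadobe   [intervocalic voicing]
  leslodadobe → leslodadob   [apocope]
  leslodadob (rule 3 does not apply)
  leslodadob → leslozazob   [unconditioned shift]
  leslozazob → leslozezob   [vowel merger]
  giving Dodenan leslozezob.

leslozezob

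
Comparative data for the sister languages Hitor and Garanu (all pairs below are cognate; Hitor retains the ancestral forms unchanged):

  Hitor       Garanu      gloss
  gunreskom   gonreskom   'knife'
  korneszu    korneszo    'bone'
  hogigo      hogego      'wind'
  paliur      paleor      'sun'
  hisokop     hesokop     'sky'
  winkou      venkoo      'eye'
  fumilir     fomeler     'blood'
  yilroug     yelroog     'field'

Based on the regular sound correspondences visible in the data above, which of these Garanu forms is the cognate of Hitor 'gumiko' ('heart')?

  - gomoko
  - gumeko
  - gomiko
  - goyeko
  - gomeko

gomeko

fumilir ~ fomeler — Hitor u corresponds to Garanu o after a consonant, before a nasal.
hogigo ~ hogego, hisokop ~ hesokop — Hitor i corresponds to Garanu e after a consonant, before a consonant other than r, m, n, p, b, f, v.
Applying these to Hitor 'gumiko':
  gumiko → gomiko   (u→o after a consonant, before a nasal)
  gomiko → gomeko   (i→e after a consonant, before a consonant other than r, m, n, p, b, f, v)
So the Garanu cognate is 'gomeko'.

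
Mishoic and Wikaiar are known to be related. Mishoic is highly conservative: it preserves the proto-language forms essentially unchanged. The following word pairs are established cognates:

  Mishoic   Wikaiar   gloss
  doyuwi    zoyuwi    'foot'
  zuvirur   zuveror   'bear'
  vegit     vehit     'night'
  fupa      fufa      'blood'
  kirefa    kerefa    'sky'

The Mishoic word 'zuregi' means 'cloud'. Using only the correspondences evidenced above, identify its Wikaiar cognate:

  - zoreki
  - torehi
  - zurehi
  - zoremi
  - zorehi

zorehi

zuvirur ~ zuveror — Mishoic u corresponds to Wikaiar o after a consonant, before r.
vegit ~ vehit — Mishoic g corresponds to Wikaiar h between vowels (before a front vowel).
Applying these to Mishoic 'zuregi':
  zuregi → zoregi   (u→o after a consonant, before r)
  zoregi → zorehi   (g→h between vowels (before a front vowel))
So the Wikaiar cognate is 'zorehi'.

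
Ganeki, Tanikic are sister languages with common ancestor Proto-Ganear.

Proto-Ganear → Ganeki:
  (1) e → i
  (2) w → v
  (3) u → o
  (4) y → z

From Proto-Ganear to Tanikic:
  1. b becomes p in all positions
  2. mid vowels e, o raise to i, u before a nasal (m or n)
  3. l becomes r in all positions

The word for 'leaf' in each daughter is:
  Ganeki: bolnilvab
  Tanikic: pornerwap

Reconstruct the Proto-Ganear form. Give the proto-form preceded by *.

*bolnelwab

Position 9: Ganeki has b, Tanikic has p. Ganeki preserves b here (none of its changes turn any other segment into b), so the proto-segment is *b.
Position 3: Ganeki has l, Tanikic has r. Ganeki preserves l here (none of its changes turn any other segment into l), so the proto-segment is *l.
Position 5: Ganeki has i, Tanikic has e. Tanikic preserves e here (none of its changes turn any other segment into e), so the proto-segment is *e.
Continuing position by position gives *bolnelwab; check it forward:
Ganeki: *bolnelwab > bolnilwab > bolnilvab  (by vowel merger, unconditioned shift)
Tanikic: *bolnelwab > polnelwap > pornerwap  (by unconditioned shift, unconditioned shift)
Only *bolnelwab yields all of Ganeki bolnilvab, Tanikic pornerwap.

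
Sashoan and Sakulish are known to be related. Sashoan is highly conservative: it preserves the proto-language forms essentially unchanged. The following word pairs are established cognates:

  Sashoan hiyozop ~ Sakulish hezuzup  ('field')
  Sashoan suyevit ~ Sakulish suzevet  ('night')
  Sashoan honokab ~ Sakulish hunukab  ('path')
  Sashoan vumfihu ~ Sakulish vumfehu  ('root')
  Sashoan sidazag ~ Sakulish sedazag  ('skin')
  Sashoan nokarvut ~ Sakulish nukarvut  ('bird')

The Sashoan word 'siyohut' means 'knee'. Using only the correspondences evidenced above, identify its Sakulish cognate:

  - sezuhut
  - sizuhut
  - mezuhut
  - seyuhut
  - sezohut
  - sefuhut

sezuhut

hiyozop ~ hezuzup, suyevit ~ suzevet — Sashoan i corresponds to Sakulish e after a consonant, before a consonant other than r, m, n, p, b, f, v.
hiyozop ~ hezuzup — Sashoan y corresponds to Sakulish z between vowels (before a back vowel).
hiyozop ~ hezuzup, honokab ~ hunukab — Sashoan o corresponds to Sakulish u after a consonant, before a consonant other than r, m, n, p, b, f, v.
Applying these to Sashoan 'siyohut':
  siyohut → seyohut   (i→e after a consonant, before a consonant other than r, m, n, p, b, f, v)
  seyohut → sezohut   (y→z between vowels (before a back vowel))
  sezohut → sezuhut   (o→u after a consonant, before a consonant other than r, m, n, p, b, f, v)
So the Sakulish cognate is 'sezuhut'.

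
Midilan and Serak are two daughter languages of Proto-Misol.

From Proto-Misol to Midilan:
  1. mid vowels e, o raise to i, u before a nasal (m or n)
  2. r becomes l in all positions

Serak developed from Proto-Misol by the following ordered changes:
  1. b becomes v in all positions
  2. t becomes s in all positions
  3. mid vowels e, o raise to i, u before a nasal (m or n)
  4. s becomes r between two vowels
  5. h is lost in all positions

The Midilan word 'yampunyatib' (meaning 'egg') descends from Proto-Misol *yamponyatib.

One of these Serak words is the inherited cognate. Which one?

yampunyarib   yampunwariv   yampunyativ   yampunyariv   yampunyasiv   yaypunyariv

Serak: *yamponyatib
  yamponyatib → yamponyativ   [unconditioned shift]
  yamponyativ → yamponyasiv   [unconditioned shift]
  yamponyasiv → yampunyasiv   [pre-nasal raising]
  yampunyasiv → yampunyariv   [rhotacism]
  yampunyariv (rule 5 does not apply)
  giving Serak yampunyariv.
Only 'yampunyariv' matches the regular Serak development of *yamponyatib.

yampunyariv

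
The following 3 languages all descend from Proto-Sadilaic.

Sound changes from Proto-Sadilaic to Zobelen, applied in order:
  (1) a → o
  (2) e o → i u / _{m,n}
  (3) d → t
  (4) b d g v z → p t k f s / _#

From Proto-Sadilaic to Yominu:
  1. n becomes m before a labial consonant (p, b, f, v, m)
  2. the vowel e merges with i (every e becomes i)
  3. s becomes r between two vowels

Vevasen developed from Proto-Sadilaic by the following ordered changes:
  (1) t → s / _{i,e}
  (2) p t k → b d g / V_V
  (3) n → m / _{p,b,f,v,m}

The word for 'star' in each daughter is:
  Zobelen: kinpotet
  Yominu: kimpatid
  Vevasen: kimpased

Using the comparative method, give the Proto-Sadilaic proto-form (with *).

*kinpated

Position 7: Zobelen has e, Yominu has i, Vevasen has e. Zobelen preserves e here (none of its changes turn any other segment into e), so the proto-segment is *e.
Position 5: Zobelen has o, Yominu has a, Vevasen has a. Yominu preserves a here (none of its changes turn any other segment into a), so the proto-segment is *a.
Position 6: Zobelen has t, Yominu has t, Vevasen has s. Yominu preserves t here (none of its changes turn any other segment into t), so the proto-segment is *t.
This points to *kinpated. Verify forward in each daughter:
Zobelen: *kinpated > kinpoted > kinpotet  (by vowel merger, unconditioned shift)
Yominu: start from *kinpated.
  rule 1 (nasal place assimilation): kinpated → kimpated
  rule 2 (vowel merger): kimpated → kimpatid
  rule 3: no change — kimpatid
  ⇒ Yominu kimpatid
Vevasen: *kinpated
  kinpated → kinpased   [palatalisation]
  kinpased (rule 2 does not apply)
  kinpased → kimpased   [nasal place assimilation]
  giving Vevasen kimpased.
*kinpated is the unique common source.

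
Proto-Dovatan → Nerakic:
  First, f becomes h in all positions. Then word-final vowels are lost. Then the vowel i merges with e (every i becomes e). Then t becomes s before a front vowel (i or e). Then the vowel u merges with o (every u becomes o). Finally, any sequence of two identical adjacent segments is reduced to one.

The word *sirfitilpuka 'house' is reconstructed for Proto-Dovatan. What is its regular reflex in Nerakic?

Nerakic: *sirfitilpuka
  sirfitilpuka → sirhitilpuka   [unconditioned shift]
  sirhitilpuka → sirhitilpuk   [apocope]
  sirhitilpuk → serhetelpuk   [vowel merger]
  serhetelpuk → serheselpuk   [palatalisation]
  serheselpuk → serheselpok   [vowel merger]
  serheselpok (rule 6 does not apply)
  giving Nerakic serheselpok.

serheselpok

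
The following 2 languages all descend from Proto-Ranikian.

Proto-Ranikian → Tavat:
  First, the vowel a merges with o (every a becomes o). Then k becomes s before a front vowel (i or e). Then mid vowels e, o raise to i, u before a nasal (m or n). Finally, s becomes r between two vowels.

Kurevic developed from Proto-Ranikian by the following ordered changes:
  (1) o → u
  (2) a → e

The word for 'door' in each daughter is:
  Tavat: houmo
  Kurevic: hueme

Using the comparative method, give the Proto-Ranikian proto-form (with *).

Position 3: Tavat has u, Kurevic has e. Taking the neighbouring segments as reconstructed: Tavat u could go back to *a or *o or *u; Kurevic e could go back to *a or *e — the one source consistent with every daughter is *a.
Position 5: Tavat has o, Kurevic has e. Taking the neighbouring segments as reconstructed: Tavat o could go back to *a or *o; Kurevic e could go back to *a or *e — the one source consistent with every daughter is *a.
Continuing position by position gives *hoama; check it forward:
Tavat: *hoama
  hoama → hoomo   [vowel merger]
  hoomo (rule 2 does not apply)
  hoomo → houmo   [pre-nasal raising]
  houmo (rule 4 does not apply)
  giving Tavat houmo.
Kurevic: *hoama
  hoama → huama   [vowel merger]
  huama → hueme   [vowel merger]
  giving Kurevic hueme.
*hoama is the unique common source.

*hoama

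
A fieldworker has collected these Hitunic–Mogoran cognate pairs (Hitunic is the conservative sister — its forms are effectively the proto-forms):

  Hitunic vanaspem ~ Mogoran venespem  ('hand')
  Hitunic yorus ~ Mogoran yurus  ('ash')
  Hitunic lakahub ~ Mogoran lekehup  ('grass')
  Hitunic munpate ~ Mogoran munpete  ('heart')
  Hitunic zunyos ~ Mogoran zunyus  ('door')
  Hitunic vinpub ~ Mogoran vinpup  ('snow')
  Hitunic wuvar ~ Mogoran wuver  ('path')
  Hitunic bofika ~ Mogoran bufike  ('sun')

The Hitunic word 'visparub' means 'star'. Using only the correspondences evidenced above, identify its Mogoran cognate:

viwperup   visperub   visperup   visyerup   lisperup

wuvar ~ wuver — Hitunic a corresponds to Mogoran e after a consonant, before r.
lakahub ~ lekehup, vinpub ~ vinpup — Hitunic b corresponds to Mogoran p word-finally.
Applying these to Hitunic 'visparub':
  visparub → visperub   (a→e after a consonant, before r)
  visperub → visperup   (b→p word-finally)
So the Mogoran cognate is 'visperup'.

visperup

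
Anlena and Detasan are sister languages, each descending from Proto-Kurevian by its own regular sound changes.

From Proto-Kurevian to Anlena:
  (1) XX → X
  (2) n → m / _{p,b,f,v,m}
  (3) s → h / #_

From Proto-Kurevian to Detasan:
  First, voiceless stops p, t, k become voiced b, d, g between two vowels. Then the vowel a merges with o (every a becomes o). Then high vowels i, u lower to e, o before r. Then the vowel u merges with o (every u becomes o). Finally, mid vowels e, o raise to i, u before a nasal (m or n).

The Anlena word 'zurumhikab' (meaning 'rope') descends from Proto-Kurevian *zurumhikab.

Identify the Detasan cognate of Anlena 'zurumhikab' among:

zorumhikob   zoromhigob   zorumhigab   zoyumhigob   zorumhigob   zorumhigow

zorumhigob

Detasan: start from *zurumhikab.
  rule 1 (intervocalic voicing): zurumhikab → zurumhigab
  rule 2 (vowel merger): zurumhigab → zurumhigob
  rule 3 (pre-rhotic lowering): zurumhigob → zorumhigob
  rule 4 (vowel merger): zorumhigob → zoromhigob
  rule 5 (pre-nasal raising): zoromhigob → zorumhigob
  ⇒ Detasan zorumhigob
Only 'zorumhigob' matches the regular Detasan development of *zurumhikab.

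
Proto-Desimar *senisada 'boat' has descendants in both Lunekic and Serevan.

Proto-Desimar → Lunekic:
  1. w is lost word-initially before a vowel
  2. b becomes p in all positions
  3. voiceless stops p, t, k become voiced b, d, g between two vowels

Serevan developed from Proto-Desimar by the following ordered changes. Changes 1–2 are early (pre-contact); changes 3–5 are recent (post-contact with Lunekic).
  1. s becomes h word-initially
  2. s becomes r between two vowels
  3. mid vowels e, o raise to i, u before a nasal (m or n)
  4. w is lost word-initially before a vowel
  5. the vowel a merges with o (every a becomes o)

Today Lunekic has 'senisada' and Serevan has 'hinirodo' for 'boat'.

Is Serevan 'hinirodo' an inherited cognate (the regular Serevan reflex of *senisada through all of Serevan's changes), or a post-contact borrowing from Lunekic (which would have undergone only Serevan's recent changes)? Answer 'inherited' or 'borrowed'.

If inherited, *senisada would pass through all of Serevan's changes:
Serevan: *senisada > henisada > henirada > hinirada > hinirodo  (by debuccalisation, rhotacism, pre-nasal raising, vowel merger)
If borrowed from Lunekic 'senisada' after the early changes, it would undergo only the recent ones:
  rule 3 (pre-nasal raising): senisada → sinisada
  rule 4 (glide loss): no change (sinisada)
  rule 5 (vowel merger): sinisada → sinisodo
  ⇒ as a loan: sinisodo
Serevan 'hinirodo' matches the inherited outcome exactly, so it is an inherited cognate, not a loan.

inherited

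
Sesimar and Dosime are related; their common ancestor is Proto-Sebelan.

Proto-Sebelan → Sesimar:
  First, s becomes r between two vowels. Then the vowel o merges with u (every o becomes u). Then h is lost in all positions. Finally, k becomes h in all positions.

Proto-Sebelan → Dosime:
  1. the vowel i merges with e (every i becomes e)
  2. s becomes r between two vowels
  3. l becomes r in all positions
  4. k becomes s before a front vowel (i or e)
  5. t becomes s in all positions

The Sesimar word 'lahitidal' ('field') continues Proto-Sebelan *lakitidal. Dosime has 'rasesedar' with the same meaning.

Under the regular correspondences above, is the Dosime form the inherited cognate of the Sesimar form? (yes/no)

yes

Derive the expected Dosime reflex of *lakitidal:
Dosime: *lakitidal > laketedal > raketedar > rasetedar > rasesedar  (by vowel merger, unconditioned shift, palatalisation, unconditioned shift)
Dosime 'rasesedar' matches the regular reflex exactly, so the pair is cognate.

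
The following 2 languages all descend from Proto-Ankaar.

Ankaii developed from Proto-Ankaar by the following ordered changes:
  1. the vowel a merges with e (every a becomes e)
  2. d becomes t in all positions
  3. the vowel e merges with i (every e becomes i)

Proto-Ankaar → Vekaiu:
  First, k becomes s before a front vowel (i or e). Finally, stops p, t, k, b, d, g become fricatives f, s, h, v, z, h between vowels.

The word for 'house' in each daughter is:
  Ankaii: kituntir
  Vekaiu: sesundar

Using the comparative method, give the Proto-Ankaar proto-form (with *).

*ketundar

Position 1: Ankaii has k, Vekaiu has s. Ankaii preserves k here (none of its changes turn any other segment into k), so the proto-segment is *k.
Position 6: Ankaii has t, Vekaiu has d. Vekaiu preserves d here (none of its changes turn any other segment into d), so the proto-segment is *d.
Position 3: Ankaii has t, Vekaiu has s. Taking the neighbouring segments as reconstructed: Ankaii t could go back to *t or *d; Vekaiu s could go back to *t or *s — the one source consistent with every daughter is *t.
Continuing position by position gives *ketundar; check it forward:
Ankaii: *ketundar
  ketundar → ketunder   [vowel merger]
  ketunder → ketunter   [unconditioned shift]
  ketunter → kituntir   [vowel merger]
  giving Ankaii kituntir.
Vekaiu: *ketundar > setundar > sesundar  (by palatalisation, intervocalic lenition)
Only *ketundar yields all of Ankaii kituntir, Vekaiu sesundar.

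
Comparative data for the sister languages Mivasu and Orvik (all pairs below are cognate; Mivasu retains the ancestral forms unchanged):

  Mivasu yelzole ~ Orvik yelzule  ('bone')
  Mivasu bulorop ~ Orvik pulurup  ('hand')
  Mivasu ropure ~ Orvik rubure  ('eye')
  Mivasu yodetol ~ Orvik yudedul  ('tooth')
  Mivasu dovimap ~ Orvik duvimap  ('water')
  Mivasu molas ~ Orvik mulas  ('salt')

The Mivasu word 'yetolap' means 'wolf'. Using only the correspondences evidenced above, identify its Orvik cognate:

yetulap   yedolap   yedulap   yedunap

yedulap

yodetol ~ yudedul — Mivasu t corresponds to Orvik d between vowels (before a back vowel).
yelzole ~ yelzule, yodetol ~ yudedul — Mivasu o corresponds to Orvik u after a consonant, before a consonant other than r, m, n, p, b, f, v.
Applying these to Mivasu 'yetolap':
  yetolap → yedolap   (t→d between vowels (before a back vowel))
  yedolap → yedulap   (o→u after a consonant, before a consonant other than r, m, n, p, b, f, v)
So the Orvik cognate is 'yedulap'.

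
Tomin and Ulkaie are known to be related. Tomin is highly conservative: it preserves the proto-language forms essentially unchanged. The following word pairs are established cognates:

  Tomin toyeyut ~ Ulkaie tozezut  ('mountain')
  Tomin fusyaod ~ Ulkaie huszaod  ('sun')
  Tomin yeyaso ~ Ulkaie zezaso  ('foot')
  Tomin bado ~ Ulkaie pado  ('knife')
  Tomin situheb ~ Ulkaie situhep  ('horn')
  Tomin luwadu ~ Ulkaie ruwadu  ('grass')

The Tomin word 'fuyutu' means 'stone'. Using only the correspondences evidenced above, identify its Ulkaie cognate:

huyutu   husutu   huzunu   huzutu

fusyaod ~ huszaod — Tomin f corresponds to Ulkaie h word-initially before a back vowel.
toyeyut ~ tozezut — Tomin y corresponds to Ulkaie z between vowels (before a back vowel).
Applying these to Tomin 'fuyutu':
  fuyutu → huyutu   (f→h word-initially before a back vowel)
  huyutu → huzutu   (y→z between vowels (before a back vowel))
So the Ulkaie cognate is 'huzutu'.

huzutu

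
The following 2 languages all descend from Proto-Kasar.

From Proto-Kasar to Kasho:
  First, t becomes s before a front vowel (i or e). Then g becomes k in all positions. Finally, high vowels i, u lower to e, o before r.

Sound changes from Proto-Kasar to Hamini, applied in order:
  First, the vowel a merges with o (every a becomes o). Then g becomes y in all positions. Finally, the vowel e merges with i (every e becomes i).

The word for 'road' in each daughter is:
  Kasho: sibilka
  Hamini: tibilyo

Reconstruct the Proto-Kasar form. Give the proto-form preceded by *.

Position 1: Kasho has s, Hamini has t. Hamini preserves t here (none of its changes turn any other segment into t), so the proto-segment is *t.
Position 6: Kasho has k, Hamini has y. Taking the neighbouring segments as reconstructed: Kasho k could go back to *k or *g; Hamini y could go back to *g or *y — the one source consistent with every daughter is *g.
Continuing position by position gives *tibilga; check it forward:
Kasho: start from *tibilga.
  rule 1 (palatalisation): tibilga → sibilga
  rule 2 (unconditioned shift): sibilga → sibilka
  rule 3: no change — sibilka
  ⇒ Kasho sibilka
Hamini: *tibilga
  tibilga → tibilgo   [vowel merger]
  tibilgo → tibilyo   [unconditioned shift]
  tibilyo (rule 3 does not apply)
  giving Hamini tibilyo.
*tibilga is the unique common source.

*tibilga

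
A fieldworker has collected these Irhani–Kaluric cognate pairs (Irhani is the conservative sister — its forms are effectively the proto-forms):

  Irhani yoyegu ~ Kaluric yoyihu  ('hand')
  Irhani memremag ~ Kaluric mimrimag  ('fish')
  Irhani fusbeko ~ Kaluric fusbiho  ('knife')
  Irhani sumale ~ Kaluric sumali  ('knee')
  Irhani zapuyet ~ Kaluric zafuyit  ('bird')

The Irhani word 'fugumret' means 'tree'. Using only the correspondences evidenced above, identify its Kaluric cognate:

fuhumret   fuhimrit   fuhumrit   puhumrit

yoyegu ~ yoyihu — Irhani g corresponds to Kaluric h between vowels (before a back vowel).
yoyegu ~ yoyihu, fusbeko ~ fusbiho — Irhani e corresponds to Kaluric i after a consonant, before a consonant other than r, m, n, p, b, f, v.
Applying these to Irhani 'fugumret':
  fugumret → fuhumret   (g→h between vowels (before a back vowel))
  fuhumret → fuhumrit   (e→i after a consonant, before a consonant other than r, m, n, p, b, f, v)
So the Kaluric cognate is 'fuhumrit'.

fuhumrit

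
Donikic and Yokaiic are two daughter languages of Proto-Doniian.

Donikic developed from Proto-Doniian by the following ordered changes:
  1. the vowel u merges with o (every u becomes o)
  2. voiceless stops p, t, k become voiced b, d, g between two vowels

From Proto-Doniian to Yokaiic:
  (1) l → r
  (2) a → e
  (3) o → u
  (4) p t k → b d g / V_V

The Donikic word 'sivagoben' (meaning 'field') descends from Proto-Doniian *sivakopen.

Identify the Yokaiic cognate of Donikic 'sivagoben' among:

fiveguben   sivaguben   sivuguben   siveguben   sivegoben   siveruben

Yokaiic: *sivakopen
  sivakopen (rule 1 does not apply)
  sivakopen → sivekopen   [vowel merger]
  sivekopen → sivekupen   [vowel merger]
  sivekupen → siveguben   [intervocalic voicing]
  giving Yokaiic siveguben.

siveguben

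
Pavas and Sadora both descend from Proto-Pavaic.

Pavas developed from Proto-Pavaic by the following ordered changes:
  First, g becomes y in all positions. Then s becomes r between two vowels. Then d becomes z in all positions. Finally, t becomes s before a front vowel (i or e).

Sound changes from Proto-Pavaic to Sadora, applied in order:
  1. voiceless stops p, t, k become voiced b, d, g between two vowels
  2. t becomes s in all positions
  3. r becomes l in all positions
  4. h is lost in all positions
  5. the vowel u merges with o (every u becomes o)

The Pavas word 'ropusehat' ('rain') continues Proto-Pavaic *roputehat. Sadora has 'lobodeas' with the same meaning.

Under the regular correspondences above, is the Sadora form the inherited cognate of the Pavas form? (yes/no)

Derive the expected Sadora reflex of *roputehat:
Sadora: *roputehat > robudehat > robudehas > lobudehas > lobudeas > lobodeas  (by intervocalic voicing, unconditioned shift, unconditioned shift, h-loss, vowel merger)
Sadora 'lobodeas' matches the regular reflex exactly, so the pair is cognate.

yes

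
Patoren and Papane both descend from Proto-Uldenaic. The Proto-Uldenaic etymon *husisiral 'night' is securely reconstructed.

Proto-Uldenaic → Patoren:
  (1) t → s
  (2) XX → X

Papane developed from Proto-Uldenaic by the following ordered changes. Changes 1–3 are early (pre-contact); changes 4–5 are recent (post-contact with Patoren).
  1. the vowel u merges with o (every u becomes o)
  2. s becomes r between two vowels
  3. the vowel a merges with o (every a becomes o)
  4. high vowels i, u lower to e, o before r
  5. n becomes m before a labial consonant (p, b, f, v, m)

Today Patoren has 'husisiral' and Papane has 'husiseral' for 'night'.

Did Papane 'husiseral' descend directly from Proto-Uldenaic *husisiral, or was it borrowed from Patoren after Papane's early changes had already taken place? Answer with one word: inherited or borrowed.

If inherited, *husisiral would pass through all of Papane's changes:
Papane: start from *husisiral.
  rule 1 (vowel merger): husisiral → hosisiral
  rule 2 (rhotacism): hosisiral → hoririral
  rule 3 (vowel merger): hoririral → horirirol
  rule 4 (pre-rhotic lowering): horirirol → horererol
  rule 5: no change — horererol
  ⇒ Papane horererol
If borrowed from Patoren 'husisiral' after the early changes, it would undergo only the recent ones:
  rule 4 (pre-rhotic lowering): husisiral → husiseral
  rule 5 (nasal place assimilation): no change (husiseral)
  ⇒ as a loan: husiseral
Papane 'husiseral' matches the loan outcome 'husiseral', not the inherited 'horererol' — it skipped the early Papane changes, so it was borrowed from Patoren.

borrowed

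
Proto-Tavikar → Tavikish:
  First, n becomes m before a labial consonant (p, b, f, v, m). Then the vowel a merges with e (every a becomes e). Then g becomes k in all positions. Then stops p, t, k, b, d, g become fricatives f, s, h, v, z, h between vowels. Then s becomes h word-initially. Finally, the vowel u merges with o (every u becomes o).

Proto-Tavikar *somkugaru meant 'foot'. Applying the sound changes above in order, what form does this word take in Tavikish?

homkohero

Tavikish: *somkugaru
  somkugaru (rule 1 does not apply)
  somkugaru → somkugeru   [vowel merger]
  somkugeru → somkukeru   [unconditioned shift]
  somkukeru → somkuheru   [intervocalic lenition]
  somkuheru → homkuheru   [debuccalisation]
  homkuheru → homkohero   [vowel merger]
  giving Tavikish homkohero.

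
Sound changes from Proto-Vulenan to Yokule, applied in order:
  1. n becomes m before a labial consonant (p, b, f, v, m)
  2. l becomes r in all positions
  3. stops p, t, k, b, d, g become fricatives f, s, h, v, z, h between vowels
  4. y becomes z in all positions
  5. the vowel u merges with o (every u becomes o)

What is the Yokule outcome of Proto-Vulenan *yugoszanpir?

Yokule: *yugoszanpir
  yugoszanpir → yugoszampir   [nasal place assimilation]
  yugoszampir (rule 2 does not apply)
  yugoszampir → yuhoszampir   [intervocalic lenition]
  yuhoszampir → zuhoszampir   [unconditioned shift]
  zuhoszampir → zohoszampir   [vowel merger]
  giving Yokule zohoszampir.

zohoszampir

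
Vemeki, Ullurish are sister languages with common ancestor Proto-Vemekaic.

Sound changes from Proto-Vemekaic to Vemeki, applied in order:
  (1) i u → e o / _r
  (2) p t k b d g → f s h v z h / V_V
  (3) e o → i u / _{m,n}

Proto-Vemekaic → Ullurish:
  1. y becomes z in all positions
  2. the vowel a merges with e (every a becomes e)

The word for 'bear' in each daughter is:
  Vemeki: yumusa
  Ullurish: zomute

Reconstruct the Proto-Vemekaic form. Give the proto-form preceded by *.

Position 6: Vemeki has a, Ullurish has e. Vemeki preserves a here (none of its changes turn any other segment into a), so the proto-segment is *a.
Position 1: Vemeki has y, Ullurish has z. Vemeki preserves y here (none of its changes turn any other segment into y), so the proto-segment is *y.
Position 5: Vemeki has s, Ullurish has t. Ullurish preserves t here (none of its changes turn any other segment into t), so the proto-segment is *t.
Verify the candidate proto-form against each daughter:
Vemeki: *yomuta
  yomuta (rule 1 does not apply)
  yomuta → yomusa   [intervocalic lenition]
  yomusa → yumusa   [pre-nasal raising]
  giving Vemeki yumusa.
Ullurish: *yomuta > zomuta > zomute  (by unconditioned shift, vowel merger)
No other proto-form is consistent with every reflex, so the reconstruction is *yomuta.

*yomuta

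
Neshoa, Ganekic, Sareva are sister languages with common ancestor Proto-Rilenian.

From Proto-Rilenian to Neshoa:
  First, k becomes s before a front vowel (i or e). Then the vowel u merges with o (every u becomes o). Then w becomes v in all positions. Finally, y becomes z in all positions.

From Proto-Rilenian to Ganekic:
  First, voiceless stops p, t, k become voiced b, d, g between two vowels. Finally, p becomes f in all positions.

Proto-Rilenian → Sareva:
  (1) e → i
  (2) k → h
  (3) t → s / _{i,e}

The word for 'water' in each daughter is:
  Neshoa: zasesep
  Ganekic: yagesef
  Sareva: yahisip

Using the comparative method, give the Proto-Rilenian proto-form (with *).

*yakesep

Position 1: Neshoa has z, Ganekic has y, Sareva has y. Ganekic preserves y here (none of its changes turn any other segment into y), so the proto-segment is *y.
Position 6: Neshoa has e, Ganekic has e, Sareva has i. Neshoa preserves e here (none of its changes turn any other segment into e), so the proto-segment is *e.
Position 3: Neshoa has s, Ganekic has g, Sareva has h. Taking the neighbouring segments as reconstructed: Neshoa s could go back to *k or *s; Ganekic g could go back to *k or *g; Sareva h could go back to *k or *h — the one source consistent with every daughter is *k.
This points to *yakesep. Verify forward in each daughter:
Neshoa: *yakesep > yasesep > zasesep  (by palatalisation, unconditioned shift)
Ganekic: *yakesep
  yakesep → yagesep   [intervocalic voicing]
  yagesep → yagesef   [unconditioned shift]
  giving Ganekic yagesef.
Sareva: *yakesep > yakisip > yahisip  (by vowel merger, unconditioned shift)
*yakesep is the unique common source.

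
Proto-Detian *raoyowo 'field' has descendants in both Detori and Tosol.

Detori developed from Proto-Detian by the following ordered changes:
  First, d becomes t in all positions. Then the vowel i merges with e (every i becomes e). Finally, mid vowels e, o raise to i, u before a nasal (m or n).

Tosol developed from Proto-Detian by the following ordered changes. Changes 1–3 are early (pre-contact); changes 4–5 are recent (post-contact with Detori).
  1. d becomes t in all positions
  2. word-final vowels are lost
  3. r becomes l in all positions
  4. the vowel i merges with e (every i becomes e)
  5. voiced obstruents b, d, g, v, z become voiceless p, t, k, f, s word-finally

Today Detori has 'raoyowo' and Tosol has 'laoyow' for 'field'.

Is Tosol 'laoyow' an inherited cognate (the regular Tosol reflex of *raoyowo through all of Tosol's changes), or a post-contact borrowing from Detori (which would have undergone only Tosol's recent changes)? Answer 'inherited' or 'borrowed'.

inherited

If inherited, *raoyowo would pass through all of Tosol's changes:
Tosol: *raoyowo > raoyow > laoyow  (by apocope, unconditioned shift)
If borrowed from Detori 'raoyowo' after the early changes, it would undergo only the recent ones:
  rule 4 (vowel merger): no change (raoyowo)
  rule 5 (final devoicing): no change (raoyowo)
  ⇒ as a loan: raoyowo
Tosol 'laoyow' matches the inherited outcome exactly, so it is an inherited cognate, not a loan.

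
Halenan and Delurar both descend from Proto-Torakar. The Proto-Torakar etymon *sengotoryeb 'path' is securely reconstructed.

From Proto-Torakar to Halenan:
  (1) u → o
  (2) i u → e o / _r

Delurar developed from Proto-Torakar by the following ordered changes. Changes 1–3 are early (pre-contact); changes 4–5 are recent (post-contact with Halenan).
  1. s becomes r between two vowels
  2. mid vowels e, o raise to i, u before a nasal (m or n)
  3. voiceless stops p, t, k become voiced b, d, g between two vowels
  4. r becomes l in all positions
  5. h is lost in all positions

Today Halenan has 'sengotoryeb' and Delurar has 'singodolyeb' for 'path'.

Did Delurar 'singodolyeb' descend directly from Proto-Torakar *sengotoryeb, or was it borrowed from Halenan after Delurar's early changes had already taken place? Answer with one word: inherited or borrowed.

inherited

If inherited, *sengotoryeb would pass through all of Delurar's changes:
Delurar: start from *sengotoryeb.
  rule 1: no change — sengotoryeb
  rule 2 (pre-nasal raising): sengotoryeb → singotoryeb
  rule 3 (intervocalic voicing): singotoryeb → singodoryeb
  rule 4 (unconditioned shift): singodoryeb → singodolyeb
  rule 5: no change — singodolyeb
  ⇒ Delurar singodolyeb
If borrowed from Halenan 'sengotoryeb' after the early changes, it would undergo only the recent ones:
  rule 4 (unconditioned shift): sengotoryeb → sengotolyeb
  rule 5 (h-loss): no change (sengotolyeb)
  ⇒ as a loan: sengotolyeb
Delurar 'singodolyeb' matches the inherited outcome exactly, so it is an inherited cognate, not a loan.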